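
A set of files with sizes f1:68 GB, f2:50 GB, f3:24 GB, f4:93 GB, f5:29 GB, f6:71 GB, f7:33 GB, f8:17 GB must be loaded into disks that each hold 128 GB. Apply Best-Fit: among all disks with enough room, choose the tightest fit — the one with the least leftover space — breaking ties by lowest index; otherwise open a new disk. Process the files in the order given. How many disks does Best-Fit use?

Put f1 (68 GB) in disk 1; 60 GB remain.
Put f2 (50 GB) in disk 1; 10 GB remain.
Put f3 (24 GB) in disk 2; 104 GB remain.
Put f4 (93 GB) in disk 2; 11 GB remain.
Put f5 (29 GB) in disk 3; 99 GB remain.
Put f6 (71 GB) in disk 3; 28 GB remain.
Put f7 (33 GB) in disk 4; 95 GB remain.
Put f8 (17 GB) in disk 3; 11 GB remain.

4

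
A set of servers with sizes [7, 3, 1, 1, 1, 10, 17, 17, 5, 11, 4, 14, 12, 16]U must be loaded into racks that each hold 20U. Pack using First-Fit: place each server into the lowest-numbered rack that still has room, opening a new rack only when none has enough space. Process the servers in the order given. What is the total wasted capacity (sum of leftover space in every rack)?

41

Put 7U in rack 1; 13U remain.
Put 3U in rack 1; 10U remain.
Put 1U in rack 1; 9U remain.
Put 1U in rack 1; 8U remain.
Put 1U in rack 1; 7U remain.
Put 10U in rack 2; 10U remain.
Put 17U in rack 3; 3U remain.
Put 17U in rack 4; 3U remain.
Put 5U in rack 1; 2U remain.
Put 11U in rack 5; 9U remain.
Put 4U in rack 2; 6U remain.
Put 14U in rack 6; 6U remain.
Put 12U in rack 7; 8U remain.
Put 16U in rack 8; 4U remain.
8 racks × 20U = 160U; used 119U; unused 41U.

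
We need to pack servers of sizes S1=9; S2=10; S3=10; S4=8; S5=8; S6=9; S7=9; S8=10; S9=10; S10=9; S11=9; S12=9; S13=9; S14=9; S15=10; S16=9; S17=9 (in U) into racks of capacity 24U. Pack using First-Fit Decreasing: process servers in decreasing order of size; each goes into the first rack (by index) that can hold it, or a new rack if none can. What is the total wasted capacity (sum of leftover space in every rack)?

60

Sorted descending: 10, 10, 10, 10, 10, 9, 9, 9, 9, 9, 9, 9, 9, 9, 9, 8, 8.
10U → rack 1 (remaining 14U)
10U → rack 1 (remaining 4U)
10U → rack 2 (remaining 14U)
10U → rack 2 (remaining 4U)
10U → rack 3 (remaining 14U)
9U → rack 3 (remaining 5U)
9U → rack 4 (remaining 15U)
9U → rack 4 (remaining 6U)
9U → rack 5 (remaining 15U)
9U → rack 5 (remaining 6U)
9U → rack 6 (remaining 15U)
9U → rack 6 (remaining 6U)
9U → rack 7 (remaining 15U)
9U → rack 7 (remaining 6U)
9U → rack 8 (remaining 15U)
8U → rack 8 (remaining 7U)
8U → rack 9 (remaining 16U)
9 racks × 24U = 216U; used 156U; unused 60U.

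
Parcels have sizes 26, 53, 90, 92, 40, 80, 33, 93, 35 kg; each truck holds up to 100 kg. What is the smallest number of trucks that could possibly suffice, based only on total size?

Total size = 26 + 53 + 90 + 92 + 40 + 80 + 33 + 93 + 35 = 542 kg.
⌈542 / 100⌉ = 6.

6 trucks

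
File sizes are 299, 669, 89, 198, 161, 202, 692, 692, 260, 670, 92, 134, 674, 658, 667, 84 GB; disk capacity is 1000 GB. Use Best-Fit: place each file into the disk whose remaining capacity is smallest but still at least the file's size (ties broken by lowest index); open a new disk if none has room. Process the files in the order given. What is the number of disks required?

disk 1: place 299 GB, 701 GB left
disk 1: place 669 GB, 32 GB left
disk 2: place 89 GB, 911 GB left
disk 2: place 198 GB, 713 GB left
disk 2: place 161 GB, 552 GB left
disk 2: place 202 GB, 350 GB left
disk 3: place 692 GB, 308 GB left
disk 4: place 692 GB, 308 GB left
disk 3: place 260 GB, 48 GB left
disk 5: place 670 GB, 330 GB left
disk 4: place 92 GB, 216 GB left
disk 4: place 134 GB, 82 GB left
disk 6: place 674 GB, 326 GB left
disk 7: place 658 GB, 342 GB left
disk 8: place 667 GB, 333 GB left
disk 6: place 84 GB, 242 GB left

8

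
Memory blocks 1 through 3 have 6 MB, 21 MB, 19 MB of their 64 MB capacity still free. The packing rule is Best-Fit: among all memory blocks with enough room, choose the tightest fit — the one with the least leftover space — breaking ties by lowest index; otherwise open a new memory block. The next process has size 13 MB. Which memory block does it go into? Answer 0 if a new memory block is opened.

Memory blocks with room: memory block 2 (21 MB), memory block 3 (19 MB).
Tightest fit is memory block 3 with 19 MB free.

3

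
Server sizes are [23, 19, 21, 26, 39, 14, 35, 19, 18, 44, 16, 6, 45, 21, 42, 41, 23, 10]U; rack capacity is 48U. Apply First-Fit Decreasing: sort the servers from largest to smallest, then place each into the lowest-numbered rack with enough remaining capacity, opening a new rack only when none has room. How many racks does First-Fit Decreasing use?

Sorted descending: 45, 44, 42, 41, 39, 35, 26, 23, 23, 21, 21, 19, 19, 18, 16, 14, 10, 6.
rack 1: place 45U, 3U left
rack 2: place 44U, 4U left
rack 3: place 42U, 6U left
rack 4: place 41U, 7U left
rack 5: place 39U, 9U left
rack 6: place 35U, 13U left
rack 7: place 26U, 22U left
rack 8: place 23U, 25U left
rack 8: place 23U, 2U left
rack 7: place 21U, 1U left
rack 9: place 21U, 27U left
rack 9: place 19U, 8U left
rack 10: place 19U, 29U left
rack 10: place 18U, 11U left
rack 11: place 16U, 32U left
rack 11: place 14U, 18U left
rack 6: place 10U, 3U left
rack 3: place 6U, 0U left

11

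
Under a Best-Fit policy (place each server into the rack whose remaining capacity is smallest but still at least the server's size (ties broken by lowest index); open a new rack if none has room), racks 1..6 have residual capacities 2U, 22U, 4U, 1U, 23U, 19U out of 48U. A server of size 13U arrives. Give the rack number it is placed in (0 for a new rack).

6

Racks with room: rack 2 (22U), rack 5 (23U), rack 6 (19U).
Tightest fit is rack 6 with 19U free.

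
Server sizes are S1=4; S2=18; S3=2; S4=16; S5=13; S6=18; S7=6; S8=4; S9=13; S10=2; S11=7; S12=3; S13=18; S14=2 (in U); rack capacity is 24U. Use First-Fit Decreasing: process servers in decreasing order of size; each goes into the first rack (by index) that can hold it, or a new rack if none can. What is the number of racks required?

6 racks

Sorted descending: 18, 18, 18, 16, 13, 13, 7, 6, 4, 4, 3, 2, 2, 2.
rack 1: place 18U, 6U left
rack 2: place 18U, 6U left
rack 3: place 18U, 6U left
rack 4: place 16U, 8U left
rack 5: place 13U, 11U left
rack 6: place 13U, 11U left
rack 4: place 7U, 1U left
rack 1: place 6U, 0U left
rack 2: place 4U, 2U left
rack 3: place 4U, 2U left
rack 5: place 3U, 8U left
rack 2: place 2U, 0U left
rack 3: place 2U, 0U left
rack 5: place 2U, 6U left
Final racks: [18,6] [18,4,2] [18,4,2] [16,7] [13,3,2] [13].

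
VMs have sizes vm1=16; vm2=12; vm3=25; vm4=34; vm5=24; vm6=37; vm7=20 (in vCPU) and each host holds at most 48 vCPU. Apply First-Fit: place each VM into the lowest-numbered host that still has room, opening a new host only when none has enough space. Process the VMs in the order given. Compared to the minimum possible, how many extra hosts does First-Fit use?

1

First-Fit: [16,12,20] [25] [34] [24] [37] → 5 hosts.
Total size 168 vCPU; any packing needs at least ⌈168/48⌉ = 4 hosts.
An optimal packing achieves that bound: [37] [34,12] [25,20] [24,16] → 4 hosts.
Excess: 5 − 4 = 1.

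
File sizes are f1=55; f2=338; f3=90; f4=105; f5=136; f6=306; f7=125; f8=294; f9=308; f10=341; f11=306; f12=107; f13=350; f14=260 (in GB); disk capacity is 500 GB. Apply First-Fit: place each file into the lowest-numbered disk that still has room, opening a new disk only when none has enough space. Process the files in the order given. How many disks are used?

f1 (55 GB) → disk 1 (remaining 445 GB)
f2 (338 GB) → disk 1 (remaining 107 GB)
f3 (90 GB) → disk 1 (remaining 17 GB)
f4 (105 GB) → disk 2 (remaining 395 GB)
f5 (136 GB) → disk 2 (remaining 259 GB)
f6 (306 GB) → disk 3 (remaining 194 GB)
f7 (125 GB) → disk 2 (remaining 134 GB)
f8 (294 GB) → disk 4 (remaining 206 GB)
f9 (308 GB) → disk 5 (remaining 192 GB)
f10 (341 GB) → disk 6 (remaining 159 GB)
f11 (306 GB) → disk 7 (remaining 194 GB)
f12 (107 GB) → disk 2 (remaining 27 GB)
f13 (350 GB) → disk 8 (remaining 150 GB)
f14 (260 GB) → disk 9 (remaining 240 GB)
Final disks: [55,338,90] [105,136,125,107] [306] [294] [308] [341] [306] [350] [260].

9 disks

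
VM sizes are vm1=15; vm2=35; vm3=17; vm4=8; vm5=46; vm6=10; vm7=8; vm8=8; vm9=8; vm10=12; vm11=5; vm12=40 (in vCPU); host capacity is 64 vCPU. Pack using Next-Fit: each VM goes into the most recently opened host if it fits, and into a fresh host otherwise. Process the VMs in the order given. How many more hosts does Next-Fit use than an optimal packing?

1

Next-Fit: [15,35] [17,8] [46,10,8] [8,8,12,5] [40] → 5 hosts.
Total size 212 vCPU; any packing needs at least ⌈212/64⌉ = 4 hosts.
An optimal packing achieves that bound: [46,17] [40,15,8] [35,12,10,5] [8,8,8] → 4 hosts.
Excess: 5 − 4 = 1.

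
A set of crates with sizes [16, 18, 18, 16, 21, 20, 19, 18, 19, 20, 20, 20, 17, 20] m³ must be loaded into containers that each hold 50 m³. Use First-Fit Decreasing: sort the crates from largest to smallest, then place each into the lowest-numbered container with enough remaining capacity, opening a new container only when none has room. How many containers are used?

Sorted descending: 21, 20, 20, 20, 20, 20, 19, 19, 18, 18, 18, 17, 16, 16.
21 m³ → container 1 (remaining 29 m³)
20 m³ → container 1 (remaining 9 m³)
20 m³ → container 2 (remaining 30 m³)
20 m³ → container 2 (remaining 10 m³)
20 m³ → container 3 (remaining 30 m³)
20 m³ → container 3 (remaining 10 m³)
19 m³ → container 4 (remaining 31 m³)
19 m³ → container 4 (remaining 12 m³)
18 m³ → container 5 (remaining 32 m³)
18 m³ → container 5 (remaining 14 m³)
18 m³ → container 6 (remaining 32 m³)
17 m³ → container 6 (remaining 15 m³)
16 m³ → container 7 (remaining 34 m³)
16 m³ → container 7 (remaining 18 m³)

7 containers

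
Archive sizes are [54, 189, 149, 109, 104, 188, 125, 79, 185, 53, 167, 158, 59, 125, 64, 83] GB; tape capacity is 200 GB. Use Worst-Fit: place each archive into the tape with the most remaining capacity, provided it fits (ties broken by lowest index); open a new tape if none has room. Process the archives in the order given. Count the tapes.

Put 54 GB in tape 1; 146 GB remain.
Put 189 GB in tape 2; 11 GB remain.
Put 149 GB in tape 3; 51 GB remain.
Put 109 GB in tape 1; 37 GB remain.
Put 104 GB in tape 4; 96 GB remain.
Put 188 GB in tape 5; 12 GB remain.
Put 125 GB in tape 6; 75 GB remain.
Put 79 GB in tape 4; 17 GB remain.
Put 185 GB in tape 7; 15 GB remain.
Put 53 GB in tape 6; 22 GB remain.
Put 167 GB in tape 8; 33 GB remain.
Put 158 GB in tape 9; 42 GB remain.
Put 59 GB in tape 10; 141 GB remain.
Put 125 GB in tape 10; 16 GB remain.
Put 64 GB in tape 11; 136 GB remain.
Put 83 GB in tape 11; 53 GB remain.
Final tapes: [54,109] [189] [149] [104,79] [188] [125,53] [185] [167] [158] [59,125] [64,83].

11 tapes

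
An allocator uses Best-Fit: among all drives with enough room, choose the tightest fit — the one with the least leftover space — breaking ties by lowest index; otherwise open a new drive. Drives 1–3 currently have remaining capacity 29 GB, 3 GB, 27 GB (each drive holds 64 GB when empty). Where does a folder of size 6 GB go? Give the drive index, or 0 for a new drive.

Drives with room: drive 1 (29 GB), drive 3 (27 GB).
Tightest fit is drive 3 with 27 GB free.

3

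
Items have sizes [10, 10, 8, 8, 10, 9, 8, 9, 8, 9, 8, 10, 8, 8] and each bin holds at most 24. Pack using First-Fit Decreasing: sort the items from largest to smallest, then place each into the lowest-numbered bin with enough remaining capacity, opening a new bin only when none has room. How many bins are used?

Sorted descending: 10, 10, 10, 10, 9, 9, 9, 8, 8, 8, 8, 8, 8, 8.
10 → bin 1 (remaining 14)
10 → bin 1 (remaining 4)
10 → bin 2 (remaining 14)
10 → bin 2 (remaining 4)
9 → bin 3 (remaining 15)
9 → bin 3 (remaining 6)
9 → bin 4 (remaining 15)
8 → bin 4 (remaining 7)
8 → bin 5 (remaining 16)
8 → bin 5 (remaining 8)
8 → bin 5 (remaining 0)
8 → bin 6 (remaining 16)
8 → bin 6 (remaining 8)
8 → bin 6 (remaining 0)
Final bins: [10,10] [10,10] [9,9] [9,8] [8,8,8] [8,8,8].

6 bins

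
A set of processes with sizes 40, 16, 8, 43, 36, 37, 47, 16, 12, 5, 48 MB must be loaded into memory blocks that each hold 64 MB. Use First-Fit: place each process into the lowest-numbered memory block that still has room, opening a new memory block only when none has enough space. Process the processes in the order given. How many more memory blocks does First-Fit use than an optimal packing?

0

First-Fit: [40,16,8] [43,16,5] [36,12] [37] [47] [48] → 6 memory blocks.
6 processes exceed 32 MB (half the capacity), and no two of those can share a memory block, so at least 6 memory blocks are needed.
So 6 is already optimal.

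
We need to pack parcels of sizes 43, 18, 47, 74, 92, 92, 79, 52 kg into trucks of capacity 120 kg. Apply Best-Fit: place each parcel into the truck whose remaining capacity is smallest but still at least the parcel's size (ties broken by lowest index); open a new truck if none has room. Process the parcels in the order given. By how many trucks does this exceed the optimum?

1

Best-Fit: [43,18,47] [74] [92] [92] [79] [52] → 6 trucks.
Total size 497 kg; any packing needs at least ⌈497/120⌉ = 5 trucks.
An optimal packing achieves that bound: [92,18] [92] [79] [74,43] [52,47] → 5 trucks.
Excess: 6 − 5 = 1.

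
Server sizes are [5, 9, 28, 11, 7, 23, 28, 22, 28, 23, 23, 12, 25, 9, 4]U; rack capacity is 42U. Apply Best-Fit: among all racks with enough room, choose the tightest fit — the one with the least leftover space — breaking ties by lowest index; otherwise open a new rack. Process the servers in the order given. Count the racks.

5U → rack 1 (remaining 37U)
9U → rack 1 (remaining 28U)
28U → rack 1 (remaining 0U)
11U → rack 2 (remaining 31U)
7U → rack 2 (remaining 24U)
23U → rack 2 (remaining 1U)
28U → rack 3 (remaining 14U)
22U → rack 4 (remaining 20U)
28U → rack 5 (remaining 14U)
23U → rack 6 (remaining 19U)
23U → rack 7 (remaining 19U)
12U → rack 3 (remaining 2U)
25U → rack 8 (remaining 17U)
9U → rack 5 (remaining 5U)
4U → rack 5 (remaining 1U)
Final racks: [5,9,28] [11,7,23] [28,12] [22] [28,9,4] [23] [23] [25].

8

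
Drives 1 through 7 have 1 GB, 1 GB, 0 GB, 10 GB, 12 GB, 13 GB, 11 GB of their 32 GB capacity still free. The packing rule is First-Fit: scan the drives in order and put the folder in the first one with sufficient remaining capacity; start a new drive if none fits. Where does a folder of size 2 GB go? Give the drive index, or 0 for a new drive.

4

Drives with room: drive 4 (10 GB), drive 5 (12 GB), drive 6 (13 GB), drive 7 (11 GB).
The first with room is drive 4.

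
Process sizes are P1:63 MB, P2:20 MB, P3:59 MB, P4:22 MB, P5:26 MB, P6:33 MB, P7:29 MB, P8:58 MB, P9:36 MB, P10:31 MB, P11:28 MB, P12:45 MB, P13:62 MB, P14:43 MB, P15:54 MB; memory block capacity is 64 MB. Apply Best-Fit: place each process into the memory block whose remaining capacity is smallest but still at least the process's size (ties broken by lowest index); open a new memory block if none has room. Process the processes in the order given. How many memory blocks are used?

P1 (63 MB) → memory block 1 (remaining 1 MB)
P2 (20 MB) → memory block 2 (remaining 44 MB)
P3 (59 MB) → memory block 3 (remaining 5 MB)
P4 (22 MB) → memory block 2 (remaining 22 MB)
P5 (26 MB) → memory block 4 (remaining 38 MB)
P6 (33 MB) → memory block 4 (remaining 5 MB)
P7 (29 MB) → memory block 5 (remaining 35 MB)
P8 (58 MB) → memory block 6 (remaining 6 MB)
P9 (36 MB) → memory block 7 (remaining 28 MB)
P10 (31 MB) → memory block 5 (remaining 4 MB)
P11 (28 MB) → memory block 7 (remaining 0 MB)
P12 (45 MB) → memory block 8 (remaining 19 MB)
P13 (62 MB) → memory block 9 (remaining 2 MB)
P14 (43 MB) → memory block 10 (remaining 21 MB)
P15 (54 MB) → memory block 11 (remaining 10 MB)
Final memory blocks: [63] [20,22] [59] [26,33] [29,31] [58] [36,28] [45] [62] [43] [54].

11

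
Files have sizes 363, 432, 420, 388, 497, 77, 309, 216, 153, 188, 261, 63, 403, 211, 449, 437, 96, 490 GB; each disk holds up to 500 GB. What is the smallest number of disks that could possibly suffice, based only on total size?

11

Total size = 363 + 432 + 420 + 388 + 497 + 77 + 309 + 216 + 153 + 188 + 261 + 63 + 403 + 211 + 449 + 437 + 96 + 490 = 5453 GB.
⌈5453 / 500⌉ = 11.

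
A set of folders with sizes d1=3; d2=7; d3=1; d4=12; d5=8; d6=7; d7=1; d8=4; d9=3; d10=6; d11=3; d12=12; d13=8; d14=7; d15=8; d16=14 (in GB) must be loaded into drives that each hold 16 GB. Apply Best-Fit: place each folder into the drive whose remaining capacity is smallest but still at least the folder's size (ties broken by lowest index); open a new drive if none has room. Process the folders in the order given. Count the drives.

Put d1 (3 GB) in drive 1; 13 GB remain.
Put d2 (7 GB) in drive 1; 6 GB remain.
Put d3 (1 GB) in drive 1; 5 GB remain.
Put d4 (12 GB) in drive 2; 4 GB remain.
Put d5 (8 GB) in drive 3; 8 GB remain.
Put d6 (7 GB) in drive 3; 1 GB remain.
Put d7 (1 GB) in drive 3; 0 GB remain.
Put d8 (4 GB) in drive 2; 0 GB remain.
Put d9 (3 GB) in drive 1; 2 GB remain.
Put d10 (6 GB) in drive 4; 10 GB remain.
Put d11 (3 GB) in drive 4; 7 GB remain.
Put d12 (12 GB) in drive 5; 4 GB remain.
Put d13 (8 GB) in drive 6; 8 GB remain.
Put d14 (7 GB) in drive 4; 0 GB remain.
Put d15 (8 GB) in drive 6; 0 GB remain.
Put d16 (14 GB) in drive 7; 2 GB remain.
Final drives: [3,7,1,3] [12,4] [8,7,1] [6,3,7] [12] [8,8] [14].

7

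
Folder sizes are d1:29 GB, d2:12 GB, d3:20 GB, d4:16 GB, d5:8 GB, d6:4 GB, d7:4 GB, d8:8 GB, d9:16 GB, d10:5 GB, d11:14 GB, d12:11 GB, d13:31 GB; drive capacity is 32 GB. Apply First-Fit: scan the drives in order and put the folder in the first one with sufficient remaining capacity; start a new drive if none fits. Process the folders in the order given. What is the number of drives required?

d1 (29 GB) → drive 1 (remaining 3 GB)
d2 (12 GB) → drive 2 (remaining 20 GB)
d3 (20 GB) → drive 2 (remaining 0 GB)
d4 (16 GB) → drive 3 (remaining 16 GB)
d5 (8 GB) → drive 3 (remaining 8 GB)
d6 (4 GB) → drive 3 (remaining 4 GB)
d7 (4 GB) → drive 3 (remaining 0 GB)
d8 (8 GB) → drive 4 (remaining 24 GB)
d9 (16 GB) → drive 4 (remaining 8 GB)
d10 (5 GB) → drive 4 (remaining 3 GB)
d11 (14 GB) → drive 5 (remaining 18 GB)
d12 (11 GB) → drive 5 (remaining 7 GB)
d13 (31 GB) → drive 6 (remaining 1 GB)
Final drives: [29] [12,20] [16,8,4,4] [8,16,5] [14,11] [31].

6 drives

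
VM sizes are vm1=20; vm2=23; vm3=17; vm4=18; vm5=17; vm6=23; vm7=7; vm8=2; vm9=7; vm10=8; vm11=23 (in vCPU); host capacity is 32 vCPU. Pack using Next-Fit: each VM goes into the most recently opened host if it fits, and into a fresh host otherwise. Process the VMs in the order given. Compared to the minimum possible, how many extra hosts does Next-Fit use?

Next-Fit: [20] [23] [17] [18] [17] [23,7,2] [7,8] [23] → 8 hosts.
7 VMs exceed 16 vCPU (half the capacity), and no two of those can share a host, so at least 7 hosts are needed.
An optimal packing achieves that bound: [23,8] [23,7,2] [23,7] [20] [18] [17] [17] → 7 hosts.
Excess: 8 − 7 = 1.

1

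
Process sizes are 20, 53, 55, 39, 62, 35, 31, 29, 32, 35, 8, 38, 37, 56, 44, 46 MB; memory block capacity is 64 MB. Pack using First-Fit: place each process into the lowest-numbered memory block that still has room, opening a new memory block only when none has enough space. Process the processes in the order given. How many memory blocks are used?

20 MB → memory block 1 (remaining 44 MB)
53 MB → memory block 2 (remaining 11 MB)
55 MB → memory block 3 (remaining 9 MB)
39 MB → memory block 1 (remaining 5 MB)
62 MB → memory block 4 (remaining 2 MB)
35 MB → memory block 5 (remaining 29 MB)
31 MB → memory block 6 (remaining 33 MB)
29 MB → memory block 5 (remaining 0 MB)
32 MB → memory block 6 (remaining 1 MB)
35 MB → memory block 7 (remaining 29 MB)
8 MB → memory block 2 (remaining 3 MB)
38 MB → memory block 8 (remaining 26 MB)
37 MB → memory block 9 (remaining 27 MB)
56 MB → memory block 10 (remaining 8 MB)
44 MB → memory block 11 (remaining 20 MB)
46 MB → memory block 12 (remaining 18 MB)
Final memory blocks: [20,39] [53,8] [55] [62] [35,29] [31,32] [35] [38] [37] [56] [44] [46].

12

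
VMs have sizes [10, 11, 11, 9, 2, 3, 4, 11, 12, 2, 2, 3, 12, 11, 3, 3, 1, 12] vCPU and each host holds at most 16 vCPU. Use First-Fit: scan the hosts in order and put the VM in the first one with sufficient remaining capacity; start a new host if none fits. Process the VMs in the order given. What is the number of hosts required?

host 1: place 10 vCPU, 6 vCPU left
host 2: place 11 vCPU, 5 vCPU left
host 3: place 11 vCPU, 5 vCPU left
host 4: place 9 vCPU, 7 vCPU left
host 1: place 2 vCPU, 4 vCPU left
host 1: place 3 vCPU, 1 vCPU left
host 2: place 4 vCPU, 1 vCPU left
host 5: place 11 vCPU, 5 vCPU left
host 6: place 12 vCPU, 4 vCPU left
host 3: place 2 vCPU, 3 vCPU left
host 3: place 2 vCPU, 1 vCPU left
host 4: place 3 vCPU, 4 vCPU left
host 7: place 12 vCPU, 4 vCPU left
host 8: place 11 vCPU, 5 vCPU left
host 4: place 3 vCPU, 1 vCPU left
host 5: place 3 vCPU, 2 vCPU left
host 1: place 1 vCPU, 0 vCPU left
host 9: place 12 vCPU, 4 vCPU left
Final hosts: [10,2,3,1] [11,4] [11,2,2] [9,3,3] [11,3] [12] [12] [11] [12].

9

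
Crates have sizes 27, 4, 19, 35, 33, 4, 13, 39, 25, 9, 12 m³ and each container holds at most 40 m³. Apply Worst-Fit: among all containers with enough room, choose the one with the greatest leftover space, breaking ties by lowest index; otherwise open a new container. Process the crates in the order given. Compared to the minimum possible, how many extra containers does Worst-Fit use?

Worst-Fit: [27,4] [19,4,13] [35] [33] [39] [25,9] [12] → 7 containers.
Total size 220 m³; any packing needs at least ⌈220/40⌉ = 6 containers.
An optimal packing achieves that bound: [39] [35,4] [33,4] [27,13] [25,12] [19,9] → 6 containers.
Excess: 7 − 6 = 1.

1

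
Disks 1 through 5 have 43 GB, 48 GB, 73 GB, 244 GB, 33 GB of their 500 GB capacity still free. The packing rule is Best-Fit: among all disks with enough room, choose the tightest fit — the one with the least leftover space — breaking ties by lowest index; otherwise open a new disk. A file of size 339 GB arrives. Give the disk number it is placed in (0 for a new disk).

No disk has ≥ 339 GB free, so a new disk is opened.

0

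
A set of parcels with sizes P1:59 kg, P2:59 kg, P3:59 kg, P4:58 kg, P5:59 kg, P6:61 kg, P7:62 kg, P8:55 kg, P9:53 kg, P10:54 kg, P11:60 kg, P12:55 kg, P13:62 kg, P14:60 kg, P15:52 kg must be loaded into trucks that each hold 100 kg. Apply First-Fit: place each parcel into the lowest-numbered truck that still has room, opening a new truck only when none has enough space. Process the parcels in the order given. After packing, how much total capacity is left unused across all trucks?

truck 1: place P1 (59 kg), 41 kg left
truck 2: place P2 (59 kg), 41 kg left
truck 3: place P3 (59 kg), 41 kg left
truck 4: place P4 (58 kg), 42 kg left
truck 5: place P5 (59 kg), 41 kg left
truck 6: place P6 (61 kg), 39 kg left
truck 7: place P7 (62 kg), 38 kg left
truck 8: place P8 (55 kg), 45 kg left
truck 9: place P9 (53 kg), 47 kg left
truck 10: place P10 (54 kg), 46 kg left
truck 11: place P11 (60 kg), 40 kg left
truck 12: place P12 (55 kg), 45 kg left
truck 13: place P13 (62 kg), 38 kg left
truck 14: place P14 (60 kg), 40 kg left
truck 15: place P15 (52 kg), 48 kg left
15 trucks × 100 kg = 1500 kg; used 868 kg; unused 632 kg.

632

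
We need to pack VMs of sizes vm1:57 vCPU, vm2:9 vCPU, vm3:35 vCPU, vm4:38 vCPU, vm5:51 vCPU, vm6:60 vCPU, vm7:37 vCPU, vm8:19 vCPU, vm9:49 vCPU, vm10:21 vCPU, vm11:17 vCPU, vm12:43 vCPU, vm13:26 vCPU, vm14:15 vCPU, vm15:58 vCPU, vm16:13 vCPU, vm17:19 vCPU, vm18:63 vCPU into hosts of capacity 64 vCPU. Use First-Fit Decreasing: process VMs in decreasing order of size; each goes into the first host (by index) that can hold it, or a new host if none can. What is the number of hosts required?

Sorted descending: 63, 60, 58, 57, 51, 49, 43, 38, 37, 35, 26, 21, 19, 19, 17, 15, 13, 9.
63 vCPU → host 1 (remaining 1 vCPU)
60 vCPU → host 2 (remaining 4 vCPU)
58 vCPU → host 3 (remaining 6 vCPU)
57 vCPU → host 4 (remaining 7 vCPU)
51 vCPU → host 5 (remaining 13 vCPU)
49 vCPU → host 6 (remaining 15 vCPU)
43 vCPU → host 7 (remaining 21 vCPU)
38 vCPU → host 8 (remaining 26 vCPU)
37 vCPU → host 9 (remaining 27 vCPU)
35 vCPU → host 10 (remaining 29 vCPU)
26 vCPU → host 8 (remaining 0 vCPU)
21 vCPU → host 7 (remaining 0 vCPU)
19 vCPU → host 9 (remaining 8 vCPU)
19 vCPU → host 10 (remaining 10 vCPU)
17 vCPU → host 11 (remaining 47 vCPU)
15 vCPU → host 6 (remaining 0 vCPU)
13 vCPU → host 5 (remaining 0 vCPU)
9 vCPU → host 10 (remaining 1 vCPU)
Final hosts: [63] [60] [58] [57] [51,13] [49,15] [43,21] [38,26] [37,19] [35,19,9] [17].

11 hosts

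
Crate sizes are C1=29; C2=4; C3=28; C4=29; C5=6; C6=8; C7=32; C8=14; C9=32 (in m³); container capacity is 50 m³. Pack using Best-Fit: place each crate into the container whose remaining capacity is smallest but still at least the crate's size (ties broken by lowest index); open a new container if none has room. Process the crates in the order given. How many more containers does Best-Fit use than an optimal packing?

0

Best-Fit: [29,4,6,8] [28] [29] [32,14] [32] → 5 containers.
5 crates exceed 25 m³ (half the capacity), and no two of those can share a container, so at least 5 containers are needed.
So 5 is already optimal.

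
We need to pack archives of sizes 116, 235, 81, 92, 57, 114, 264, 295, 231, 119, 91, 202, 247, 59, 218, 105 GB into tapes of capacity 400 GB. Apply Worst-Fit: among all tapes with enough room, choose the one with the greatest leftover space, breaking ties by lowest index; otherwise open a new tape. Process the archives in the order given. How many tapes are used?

8 tapes

116 GB → tape 1 (remaining 284 GB)
235 GB → tape 1 (remaining 49 GB)
81 GB → tape 2 (remaining 319 GB)
92 GB → tape 2 (remaining 227 GB)
57 GB → tape 2 (remaining 170 GB)
114 GB → tape 2 (remaining 56 GB)
264 GB → tape 3 (remaining 136 GB)
295 GB → tape 4 (remaining 105 GB)
231 GB → tape 5 (remaining 169 GB)
119 GB → tape 5 (remaining 50 GB)
91 GB → tape 3 (remaining 45 GB)
202 GB → tape 6 (remaining 198 GB)
247 GB → tape 7 (remaining 153 GB)
59 GB → tape 6 (remaining 139 GB)
218 GB → tape 8 (remaining 182 GB)
105 GB → tape 8 (remaining 77 GB)
Final tapes: [116,235] [81,92,57,114] [264,91] [295] [231,119] [202,59] [247] [218,105].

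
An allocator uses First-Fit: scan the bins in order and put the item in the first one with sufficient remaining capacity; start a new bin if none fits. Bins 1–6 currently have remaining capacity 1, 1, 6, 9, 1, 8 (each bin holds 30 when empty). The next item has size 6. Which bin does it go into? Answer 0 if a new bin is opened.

3

Bins with room: bin 3 (6), bin 4 (9), bin 6 (8).
The first with room is bin 3.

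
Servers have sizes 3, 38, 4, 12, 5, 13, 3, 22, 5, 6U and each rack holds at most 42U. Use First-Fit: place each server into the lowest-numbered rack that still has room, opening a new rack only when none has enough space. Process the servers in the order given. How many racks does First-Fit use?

rack 1: place 3U, 39U left
rack 1: place 38U, 1U left
rack 2: place 4U, 38U left
rack 2: place 12U, 26U left
rack 2: place 5U, 21U left
rack 2: place 13U, 8U left
rack 2: place 3U, 5U left
rack 3: place 22U, 20U left
rack 2: place 5U, 0U left
rack 3: place 6U, 14U left
Final racks: [3,38] [4,12,5,13,3,5] [22,6].

3 racks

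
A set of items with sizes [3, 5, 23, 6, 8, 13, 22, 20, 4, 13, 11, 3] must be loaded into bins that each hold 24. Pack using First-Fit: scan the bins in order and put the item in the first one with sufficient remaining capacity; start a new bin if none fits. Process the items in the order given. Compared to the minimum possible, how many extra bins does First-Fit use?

0

First-Fit: [3,5,6,8] [23] [13,4,3] [22] [20] [13,11] → 6 bins.
Total size 131; any packing needs at least ⌈131/24⌉ = 6 bins.
So 6 is already optimal.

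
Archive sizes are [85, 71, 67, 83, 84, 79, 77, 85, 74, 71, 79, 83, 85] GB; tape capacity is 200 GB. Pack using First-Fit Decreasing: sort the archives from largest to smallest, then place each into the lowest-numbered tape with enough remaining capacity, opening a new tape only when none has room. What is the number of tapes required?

Sorted descending: 85, 85, 85, 84, 83, 83, 79, 79, 77, 74, 71, 71, 67.
85 GB → tape 1 (remaining 115 GB)
85 GB → tape 1 (remaining 30 GB)
85 GB → tape 2 (remaining 115 GB)
84 GB → tape 2 (remaining 31 GB)
83 GB → tape 3 (remaining 117 GB)
83 GB → tape 3 (remaining 34 GB)
79 GB → tape 4 (remaining 121 GB)
79 GB → tape 4 (remaining 42 GB)
77 GB → tape 5 (remaining 123 GB)
74 GB → tape 5 (remaining 49 GB)
71 GB → tape 6 (remaining 129 GB)
71 GB → tape 6 (remaining 58 GB)
67 GB → tape 7 (remaining 133 GB)
Final tapes: [85,85] [85,84] [83,83] [79,79] [77,74] [71,71] [67].

7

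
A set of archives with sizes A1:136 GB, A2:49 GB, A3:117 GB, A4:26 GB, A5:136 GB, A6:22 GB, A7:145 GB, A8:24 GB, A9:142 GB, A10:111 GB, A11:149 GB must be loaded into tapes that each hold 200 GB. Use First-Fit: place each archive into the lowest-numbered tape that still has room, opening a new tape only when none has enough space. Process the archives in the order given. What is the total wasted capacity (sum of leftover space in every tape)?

A1 (136 GB) → tape 1 (remaining 64 GB)
A2 (49 GB) → tape 1 (remaining 15 GB)
A3 (117 GB) → tape 2 (remaining 83 GB)
A4 (26 GB) → tape 2 (remaining 57 GB)
A5 (136 GB) → tape 3 (remaining 64 GB)
A6 (22 GB) → tape 2 (remaining 35 GB)
A7 (145 GB) → tape 4 (remaining 55 GB)
A8 (24 GB) → tape 2 (remaining 11 GB)
A9 (142 GB) → tape 5 (remaining 58 GB)
A10 (111 GB) → tape 6 (remaining 89 GB)
A11 (149 GB) → tape 7 (remaining 51 GB)
7 tapes × 200 GB = 1400 GB; used 1057 GB; unused 343 GB.

343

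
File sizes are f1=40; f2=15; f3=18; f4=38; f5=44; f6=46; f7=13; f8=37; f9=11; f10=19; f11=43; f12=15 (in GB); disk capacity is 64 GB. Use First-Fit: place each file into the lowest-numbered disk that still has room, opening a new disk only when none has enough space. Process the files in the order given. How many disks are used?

6

disk 1: place f1 (40 GB), 24 GB left
disk 1: place f2 (15 GB), 9 GB left
disk 2: place f3 (18 GB), 46 GB left
disk 2: place f4 (38 GB), 8 GB left
disk 3: place f5 (44 GB), 20 GB left
disk 4: place f6 (46 GB), 18 GB left
disk 3: place f7 (13 GB), 7 GB left
disk 5: place f8 (37 GB), 27 GB left
disk 4: place f9 (11 GB), 7 GB left
disk 5: place f10 (19 GB), 8 GB left
disk 6: place f11 (43 GB), 21 GB left
disk 6: place f12 (15 GB), 6 GB left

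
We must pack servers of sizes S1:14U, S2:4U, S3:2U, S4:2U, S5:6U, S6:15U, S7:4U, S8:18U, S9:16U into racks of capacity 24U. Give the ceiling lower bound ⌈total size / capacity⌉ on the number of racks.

4

Total size = 14 + 4 + 2 + 2 + 6 + 15 + 4 + 18 + 16 = 81U.
⌈81 / 24⌉ = 4.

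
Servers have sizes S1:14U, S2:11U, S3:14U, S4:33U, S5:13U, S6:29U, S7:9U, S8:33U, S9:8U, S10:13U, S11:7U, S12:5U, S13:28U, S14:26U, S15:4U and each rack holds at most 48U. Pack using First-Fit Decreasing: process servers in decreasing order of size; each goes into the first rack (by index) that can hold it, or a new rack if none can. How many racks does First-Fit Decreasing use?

6

Sorted descending: 33, 33, 29, 28, 26, 14, 14, 13, 13, 11, 9, 8, 7, 5, 4.
Put 33U in rack 1; 15U remain.
Put 33U in rack 2; 15U remain.
Put 29U in rack 3; 19U remain.
Put 28U in rack 4; 20U remain.
Put 26U in rack 5; 22U remain.
Put 14U in rack 1; 1U remain.
Put 14U in rack 2; 1U remain.
Put 13U in rack 3; 6U remain.
Put 13U in rack 4; 7U remain.
Put 11U in rack 5; 11U remain.
Put 9U in rack 5; 2U remain.
Put 8U in rack 6; 40U remain.
Put 7U in rack 4; 0U remain.
Put 5U in rack 3; 1U remain.
Put 4U in rack 6; 36U remain.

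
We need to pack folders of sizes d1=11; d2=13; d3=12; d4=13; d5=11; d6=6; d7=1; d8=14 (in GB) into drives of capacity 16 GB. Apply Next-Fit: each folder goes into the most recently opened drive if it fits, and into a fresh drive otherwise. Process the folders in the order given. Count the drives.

drive 1: place d1 (11 GB), 5 GB left
drive 2: place d2 (13 GB), 3 GB left
drive 3: place d3 (12 GB), 4 GB left
drive 4: place d4 (13 GB), 3 GB left
drive 5: place d5 (11 GB), 5 GB left
drive 6: place d6 (6 GB), 10 GB left
drive 6: place d7 (1 GB), 9 GB left
drive 7: place d8 (14 GB), 2 GB left

7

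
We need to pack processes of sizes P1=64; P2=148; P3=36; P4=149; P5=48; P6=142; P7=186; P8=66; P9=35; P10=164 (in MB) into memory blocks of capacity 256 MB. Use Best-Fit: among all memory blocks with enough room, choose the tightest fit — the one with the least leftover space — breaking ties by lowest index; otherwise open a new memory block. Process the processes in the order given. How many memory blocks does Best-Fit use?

5

memory block 1: place P1 (64 MB), 192 MB left
memory block 1: place P2 (148 MB), 44 MB left
memory block 1: place P3 (36 MB), 8 MB left
memory block 2: place P4 (149 MB), 107 MB left
memory block 2: place P5 (48 MB), 59 MB left
memory block 3: place P6 (142 MB), 114 MB left
memory block 4: place P7 (186 MB), 70 MB left
memory block 4: place P8 (66 MB), 4 MB left
memory block 2: place P9 (35 MB), 24 MB left
memory block 5: place P10 (164 MB), 92 MB left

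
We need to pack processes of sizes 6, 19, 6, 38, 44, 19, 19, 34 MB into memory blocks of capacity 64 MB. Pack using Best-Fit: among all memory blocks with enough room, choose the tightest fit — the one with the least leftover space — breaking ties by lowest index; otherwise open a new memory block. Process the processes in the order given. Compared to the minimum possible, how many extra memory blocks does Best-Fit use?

Best-Fit: [6,19,6] [38,19] [44,19] [34] → 4 memory blocks.
Total size 185 MB; any packing needs at least ⌈185/64⌉ = 3 memory blocks.
An optimal packing achieves that bound: [44,19] [38,19,6] [34,19,6] → 3 memory blocks.
Excess: 4 − 3 = 1.

1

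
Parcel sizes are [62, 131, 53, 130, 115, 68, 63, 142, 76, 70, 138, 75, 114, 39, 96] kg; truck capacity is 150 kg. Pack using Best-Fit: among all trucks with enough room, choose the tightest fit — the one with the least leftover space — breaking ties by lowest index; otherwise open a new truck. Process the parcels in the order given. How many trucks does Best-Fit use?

Put 62 kg in truck 1; 88 kg remain.
Put 131 kg in truck 2; 19 kg remain.
Put 53 kg in truck 1; 35 kg remain.
Put 130 kg in truck 3; 20 kg remain.
Put 115 kg in truck 4; 35 kg remain.
Put 68 kg in truck 5; 82 kg remain.
Put 63 kg in truck 5; 19 kg remain.
Put 142 kg in truck 6; 8 kg remain.
Put 76 kg in truck 7; 74 kg remain.
Put 70 kg in truck 7; 4 kg remain.
Put 138 kg in truck 8; 12 kg remain.
Put 75 kg in truck 9; 75 kg remain.
Put 114 kg in truck 10; 36 kg remain.
Put 39 kg in truck 9; 36 kg remain.
Put 96 kg in truck 11; 54 kg remain.
Final trucks: [62,53] [131] [130] [115] [68,63] [142] [76,70] [138] [75,39] [114] [96].

11 trucks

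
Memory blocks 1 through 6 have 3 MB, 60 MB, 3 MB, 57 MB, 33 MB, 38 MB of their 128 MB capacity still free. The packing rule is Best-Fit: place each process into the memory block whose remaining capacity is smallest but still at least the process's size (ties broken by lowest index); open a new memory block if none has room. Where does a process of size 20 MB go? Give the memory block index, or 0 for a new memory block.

Memory blocks with room: memory block 2 (60 MB), memory block 4 (57 MB), memory block 5 (33 MB), memory block 6 (38 MB).
Tightest fit is memory block 5 with 33 MB free.

5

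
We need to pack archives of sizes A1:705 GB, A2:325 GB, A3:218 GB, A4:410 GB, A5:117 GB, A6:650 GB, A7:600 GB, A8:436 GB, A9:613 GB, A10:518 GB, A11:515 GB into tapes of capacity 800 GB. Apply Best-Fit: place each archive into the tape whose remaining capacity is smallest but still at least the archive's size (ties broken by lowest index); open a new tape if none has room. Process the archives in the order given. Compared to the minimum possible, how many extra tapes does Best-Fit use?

1

Best-Fit: [705] [325,218,117] [410] [650] [600] [436] [613] [518] [515] → 9 tapes.
8 archives exceed 400 GB (half the capacity), and no two of those can share a tape, so at least 8 tapes are needed.
An optimal packing achieves that bound: [705] [650,117] [613] [600] [518,218] [515] [436,325] [410] → 8 tapes.
Excess: 9 − 8 = 1.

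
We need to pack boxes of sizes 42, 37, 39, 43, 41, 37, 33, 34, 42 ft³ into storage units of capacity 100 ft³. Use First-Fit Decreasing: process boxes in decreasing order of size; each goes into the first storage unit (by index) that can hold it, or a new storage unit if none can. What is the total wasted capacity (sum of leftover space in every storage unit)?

Sorted descending: 43, 42, 42, 41, 39, 37, 37, 34, 33.
storage unit 1: place 43 ft³, 57 ft³ left
storage unit 1: place 42 ft³, 15 ft³ left
storage unit 2: place 42 ft³, 58 ft³ left
storage unit 2: place 41 ft³, 17 ft³ left
storage unit 3: place 39 ft³, 61 ft³ left
storage unit 3: place 37 ft³, 24 ft³ left
storage unit 4: place 37 ft³, 63 ft³ left
storage unit 4: place 34 ft³, 29 ft³ left
storage unit 5: place 33 ft³, 67 ft³ left
5 storage units × 100 ft³ = 500 ft³; used 348 ft³; unused 152 ft³.

152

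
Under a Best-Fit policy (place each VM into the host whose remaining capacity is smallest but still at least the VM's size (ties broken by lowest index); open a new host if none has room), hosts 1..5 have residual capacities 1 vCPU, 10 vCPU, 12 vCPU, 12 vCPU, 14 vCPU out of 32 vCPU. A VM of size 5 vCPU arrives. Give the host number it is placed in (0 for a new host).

Hosts with room: host 2 (10 vCPU), host 3 (12 vCPU), host 4 (12 vCPU), host 5 (14 vCPU).
Tightest fit is host 2 with 10 vCPU free.

2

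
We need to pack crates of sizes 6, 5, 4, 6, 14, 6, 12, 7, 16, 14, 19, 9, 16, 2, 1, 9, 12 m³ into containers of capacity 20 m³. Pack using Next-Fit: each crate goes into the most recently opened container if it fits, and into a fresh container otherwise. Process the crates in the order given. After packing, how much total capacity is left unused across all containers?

6 m³ → container 1 (remaining 14 m³)
5 m³ → container 1 (remaining 9 m³)
4 m³ → container 1 (remaining 5 m³)
6 m³ → container 2 (remaining 14 m³)
14 m³ → container 2 (remaining 0 m³)
6 m³ → container 3 (remaining 14 m³)
12 m³ → container 3 (remaining 2 m³)
7 m³ → container 4 (remaining 13 m³)
16 m³ → container 5 (remaining 4 m³)
14 m³ → container 6 (remaining 6 m³)
19 m³ → container 7 (remaining 1 m³)
9 m³ → container 8 (remaining 11 m³)
16 m³ → container 9 (remaining 4 m³)
2 m³ → container 9 (remaining 2 m³)
1 m³ → container 9 (remaining 1 m³)
9 m³ → container 10 (remaining 11 m³)
12 m³ → container 11 (remaining 8 m³)
11 containers × 20 m³ = 220 m³; used 158 m³; unused 62 m³.

62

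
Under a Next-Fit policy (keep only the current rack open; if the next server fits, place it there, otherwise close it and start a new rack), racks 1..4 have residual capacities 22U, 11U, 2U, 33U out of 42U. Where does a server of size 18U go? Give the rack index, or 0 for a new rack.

Next-Fit only looks at rack 4, which has 33U free.
18U fits there.

4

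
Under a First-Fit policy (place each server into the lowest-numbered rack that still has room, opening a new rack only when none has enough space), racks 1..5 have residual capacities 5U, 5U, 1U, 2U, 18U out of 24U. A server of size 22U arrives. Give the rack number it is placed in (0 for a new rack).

0

No rack has ≥ 22U free, so a new rack is opened.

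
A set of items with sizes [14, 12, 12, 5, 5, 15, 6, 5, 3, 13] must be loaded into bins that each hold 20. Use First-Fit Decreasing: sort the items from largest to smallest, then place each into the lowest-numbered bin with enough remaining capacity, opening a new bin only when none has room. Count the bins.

5

Sorted descending: 15, 14, 13, 12, 12, 6, 5, 5, 5, 3.
bin 1: place 15, 5 left
bin 2: place 14, 6 left
bin 3: place 13, 7 left
bin 4: place 12, 8 left
bin 5: place 12, 8 left
bin 2: place 6, 0 left
bin 1: place 5, 0 left
bin 3: place 5, 2 left
bin 4: place 5, 3 left
bin 4: place 3, 0 left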